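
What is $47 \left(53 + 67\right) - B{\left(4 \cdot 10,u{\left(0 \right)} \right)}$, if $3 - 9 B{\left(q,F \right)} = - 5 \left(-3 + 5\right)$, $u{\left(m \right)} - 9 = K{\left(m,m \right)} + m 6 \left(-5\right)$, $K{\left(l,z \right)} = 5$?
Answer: $\frac{50747}{9} \approx 5638.6$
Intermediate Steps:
$u{\left(m \right)} = 14 - 30 m$ ($u{\left(m \right)} = 9 + \left(5 + m 6 \left(-5\right)\right) = 9 + \left(5 + m \left(-30\right)\right) = 9 - \left(-5 + 30 m\right) = 14 - 30 m$)
$B{\left(q,F \right)} = \frac{13}{9}$ ($B{\left(q,F \right)} = \frac{1}{3} - \frac{\left(-5\right) \left(-3 + 5\right)}{9} = \frac{1}{3} - \frac{\left(-5\right) 2}{9} = \frac{1}{3} - - \frac{10}{9} = \frac{1}{3} + \frac{10}{9} = \frac{13}{9}$)
$47 \left(53 + 67\right) - B{\left(4 \cdot 10,u{\left(0 \right)} \right)} = 47 \left(53 + 67\right) - \frac{13}{9} = 47 \cdot 120 - \frac{13}{9} = 5640 - \frac{13}{9} = \frac{50747}{9}$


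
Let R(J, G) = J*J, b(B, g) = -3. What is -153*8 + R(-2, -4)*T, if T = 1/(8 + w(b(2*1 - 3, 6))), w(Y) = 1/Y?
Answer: -28140/23 ≈ -1223.5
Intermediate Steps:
R(J, G) = J²
T = 3/23 (T = 1/(8 + 1/(-3)) = 1/(8 - ⅓) = 1/(23/3) = 3/23 ≈ 0.13043)
-153*8 + R(-2, -4)*T = -153*8 + (-2)²*(3/23) = -1224 + 4*(3/23) = -1224 + 12/23 = -28140/23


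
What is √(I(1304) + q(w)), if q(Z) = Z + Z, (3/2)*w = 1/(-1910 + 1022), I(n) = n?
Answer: √64266262/222 ≈ 36.111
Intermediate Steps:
w = -1/1332 (w = 2/(3*(-1910 + 1022)) = (⅔)/(-888) = (⅔)*(-1/888) = -1/1332 ≈ -0.00075075)
q(Z) = 2*Z
√(I(1304) + q(w)) = √(1304 + 2*(-1/1332)) = √(1304 - 1/666) = √(868463/666) = √64266262/222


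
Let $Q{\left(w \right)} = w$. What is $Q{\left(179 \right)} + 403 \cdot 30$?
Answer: $12269$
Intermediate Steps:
$Q{\left(179 \right)} + 403 \cdot 30 = 179 + 403 \cdot 30 = 179 + 12090 = 12269$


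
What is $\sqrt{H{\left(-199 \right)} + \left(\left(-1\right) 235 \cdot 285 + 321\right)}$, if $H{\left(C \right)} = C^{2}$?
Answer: $i \sqrt{27053} \approx 164.48 i$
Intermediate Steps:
$\sqrt{H{\left(-199 \right)} + \left(\left(-1\right) 235 \cdot 285 + 321\right)} = \sqrt{\left(-199\right)^{2} + \left(\left(-1\right) 235 \cdot 285 + 321\right)} = \sqrt{39601 + \left(\left(-235\right) 285 + 321\right)} = \sqrt{39601 + \left(-66975 + 321\right)} = \sqrt{39601 - 66654} = \sqrt{-27053} = i \sqrt{27053}$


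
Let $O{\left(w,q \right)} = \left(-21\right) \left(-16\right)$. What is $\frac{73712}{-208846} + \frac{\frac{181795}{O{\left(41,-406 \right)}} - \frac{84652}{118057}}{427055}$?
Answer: $- \frac{622104514787558371}{1768931425643123280} \approx -0.35168$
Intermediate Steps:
$O{\left(w,q \right)} = 336$
$\frac{73712}{-208846} + \frac{\frac{181795}{O{\left(41,-406 \right)}} - \frac{84652}{118057}}{427055} = \frac{73712}{-208846} + \frac{\frac{181795}{336} - \frac{84652}{118057}}{427055} = 73712 \left(- \frac{1}{208846}\right) + \left(181795 \cdot \frac{1}{336} - \frac{84652}{118057}\right) \frac{1}{427055} = - \frac{36856}{104423} + \left(\frac{181795}{336} - \frac{84652}{118057}\right) \frac{1}{427055} = - \frac{36856}{104423} + \frac{21433729243}{39667152} \cdot \frac{1}{427055} = - \frac{36856}{104423} + \frac{21433729243}{16940055597360} = - \frac{622104514787558371}{1768931425643123280}$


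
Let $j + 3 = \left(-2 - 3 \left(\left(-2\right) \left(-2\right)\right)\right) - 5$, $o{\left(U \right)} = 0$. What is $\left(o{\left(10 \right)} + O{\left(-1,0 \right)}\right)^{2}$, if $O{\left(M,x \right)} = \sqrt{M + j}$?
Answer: $-23$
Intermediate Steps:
$j = -22$ ($j = -3 - \left(7 + 3 \left(-2\right) \left(-2\right)\right) = -3 - 19 = -22$)
$O{\left(M,x \right)} = \sqrt{-22 + M}$ ($O{\left(M,x \right)} = \sqrt{M - 22} = \sqrt{-22 + M}$)
$\left(o{\left(10 \right)} + O{\left(-1,0 \right)}\right)^{2} = \left(0 + \sqrt{-22 - 1}\right)^{2} = \left(0 + \sqrt{-23}\right)^{2} = \left(0 + i \sqrt{23}\right)^{2} = \left(i \sqrt{23}\right)^{2} = -23$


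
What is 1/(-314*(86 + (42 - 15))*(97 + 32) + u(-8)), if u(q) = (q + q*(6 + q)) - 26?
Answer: -1/4577196 ≈ -2.1847e-7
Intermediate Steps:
u(q) = -26 + q + q*(6 + q)
1/(-314*(86 + (42 - 15))*(97 + 32) + u(-8)) = 1/(-314*(86 + (42 - 15))*(97 + 32) + (-26 + (-8)² + 7*(-8))) = 1/(-314*(86 + 27)*129 + (-26 + 64 - 56)) = 1/(-35482*129 - 18) = 1/(-314*14577 - 18) = 1/(-4577178 - 18) = 1/(-4577196) = -1/4577196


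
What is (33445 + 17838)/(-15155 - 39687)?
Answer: -51283/54842 ≈ -0.93510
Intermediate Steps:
(33445 + 17838)/(-15155 - 39687) = 51283/(-54842) = 51283*(-1/54842) = -51283/54842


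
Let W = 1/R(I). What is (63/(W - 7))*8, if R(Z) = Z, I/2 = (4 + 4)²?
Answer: -64512/895 ≈ -72.080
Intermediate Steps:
I = 128 (I = 2*(4 + 4)² = 2*8² = 2*64 = 128)
W = 1/128 ≈ 0.0078125
(63/(W - 7))*8 = (63/(1/128 - 7))*8 = (63/(-895/128))*8 = -128/895*63*8 = -8064/895*8 = -64512/895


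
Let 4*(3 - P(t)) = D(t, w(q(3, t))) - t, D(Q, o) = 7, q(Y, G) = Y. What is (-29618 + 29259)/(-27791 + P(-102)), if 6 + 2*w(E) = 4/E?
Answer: 1436/111261 ≈ 0.012907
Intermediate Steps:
w(E) = -3 + 2/E (w(E) = -3 + (4/E)/2 = -3 + 2/E)
P(t) = 5/4 + t/4 (P(t) = 3 - (7 - t)/4 = 3 + (-7/4 + t/4) = 5/4 + t/4)
(-29618 + 29259)/(-27791 + P(-102)) = (-29618 + 29259)/(-27791 + (5/4 + (1/4)*(-102))) = -359/(-27791 + (5/4 - 51/2)) = -359/(-27791 - 97/4) = -359/(-111261/4) = -359*(-4/111261) = 1436/111261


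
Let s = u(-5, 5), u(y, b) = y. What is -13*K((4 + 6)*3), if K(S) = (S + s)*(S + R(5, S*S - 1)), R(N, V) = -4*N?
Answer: -3250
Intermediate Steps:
s = -5
K(S) = (-20 + S)*(-5 + S) (K(S) = (S - 5)*(S - 4*5) = (-5 + S)*(S - 20) = (-5 + S)*(-20 + S) = (-20 + S)*(-5 + S))
-13*K((4 + 6)*3) = -13*(100 + ((4 + 6)*3)² - 25*(4 + 6)*3) = -13*(100 + (10*3)² - 250*3) = -13*(100 + 30² - 25*30) = -13*(100 + 900 - 750) = -13*250 = -3250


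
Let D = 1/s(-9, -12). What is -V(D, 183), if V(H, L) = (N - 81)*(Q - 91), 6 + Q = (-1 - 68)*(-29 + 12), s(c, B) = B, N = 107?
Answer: -27976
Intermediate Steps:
Q = 1167 (Q = -6 + (-1 - 68)*(-29 + 12) = -6 - 69*(-17) = -6 + 1173 = 1167)
D = -1/12 (D = 1/(-12) = -1/12 ≈ -0.083333)
V(H, L) = 27976 (V(H, L) = (107 - 81)*(1167 - 91) = 26*1076 = 27976)
-V(D, 183) = -1*27976 = -27976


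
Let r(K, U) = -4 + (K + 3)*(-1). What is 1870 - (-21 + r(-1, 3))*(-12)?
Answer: 1546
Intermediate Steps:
r(K, U) = -7 - K (r(K, U) = -4 + (3 + K)*(-1) = -4 + (-3 - K) = -7 - K)
1870 - (-21 + r(-1, 3))*(-12) = 1870 - (-21 + (-7 - 1*(-1)))*(-12) = 1870 - (-21 + (-7 + 1))*(-12) = 1870 - (-21 - 6)*(-12) = 1870 - (-27)*(-12) = 1870 - 1*324 = 1870 - 324 = 1546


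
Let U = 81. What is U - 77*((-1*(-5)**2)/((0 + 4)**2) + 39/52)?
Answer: 2297/16 ≈ 143.56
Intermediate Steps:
U - 77*((-1*(-5)**2)/((0 + 4)**2) + 39/52) = 81 - 77*((-1*(-5)**2)/((0 + 4)**2) + 39/52) = 81 - 77*((-1*25)/(4**2) + 39*(1/52)) = 81 - 77*(-25/16 + 3/4) = 81 - 77*(-13/16) = 81 + 1001/16 = 2297/16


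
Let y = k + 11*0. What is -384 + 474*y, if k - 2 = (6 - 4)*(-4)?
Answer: -3228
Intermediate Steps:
k = -6 (k = 2 + (6 - 4)*(-4) = 2 + 2*(-4) = 2 - 8 = -6)
y = -6 (y = -6 + 11*0 = -6 + 0 = -6)
-384 + 474*y = -384 + 474*(-6) = -384 - 2844 = -3228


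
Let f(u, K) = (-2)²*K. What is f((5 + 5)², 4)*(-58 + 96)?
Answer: 608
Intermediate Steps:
f(u, K) = 4*K
f((5 + 5)², 4)*(-58 + 96) = (4*4)*(-58 + 96) = 16*38 = 608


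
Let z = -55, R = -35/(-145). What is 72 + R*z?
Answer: 1703/29 ≈ 58.724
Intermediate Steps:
R = 7/29 (R = -35*(-1/145) = 7/29 ≈ 0.24138)
72 + R*z = 72 + (7/29)*(-55) = 72 - 385/29 = 1703/29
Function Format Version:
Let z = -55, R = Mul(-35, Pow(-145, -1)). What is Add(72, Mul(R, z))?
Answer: Rational(1703, 29) ≈ 58.724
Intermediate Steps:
R = Rational(7, 29) (R = Mul(-35, Rational(-1, 145)) = Rational(7, 29) ≈ 0.24138)
Add(72, Mul(R, z)) = Add(72, Mul(Rational(7, 29), -55)) = Add(72, Rational(-385, 29)) = Rational(1703, 29)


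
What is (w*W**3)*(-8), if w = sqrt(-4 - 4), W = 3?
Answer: -432*I*sqrt(2) ≈ -610.94*I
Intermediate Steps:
w = 2*I*sqrt(2) (w = sqrt(-8) = 2*I*sqrt(2) ≈ 2.8284*I)
(w*W**3)*(-8) = ((2*I*sqrt(2))*3**3)*(-8) = ((2*I*sqrt(2))*27)*(-8) = (54*I*sqrt(2))*(-8) = -432*I*sqrt(2)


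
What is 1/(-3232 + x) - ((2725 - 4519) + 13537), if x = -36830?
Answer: -470448067/40062 ≈ -11743.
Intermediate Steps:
1/(-3232 + x) - ((2725 - 4519) + 13537) = 1/(-3232 - 36830) - ((2725 - 4519) + 13537) = 1/(-40062) - (-1794 + 13537) = -1/40062 - 1*11743 = -1/40062 - 11743 = -470448067/40062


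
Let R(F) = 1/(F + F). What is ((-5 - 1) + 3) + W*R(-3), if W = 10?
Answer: -14/3 ≈ -4.6667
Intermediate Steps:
R(F) = 1/(2*F)
((-5 - 1) + 3) + W*R(-3) = ((-5 - 1) + 3) + 10*((½)/(-3)) = (-6 + 3) + 10*((½)*(-⅓)) = -3 + 10*(-⅙) = -3 - 5/3 = -14/3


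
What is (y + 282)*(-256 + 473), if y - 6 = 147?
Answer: 94395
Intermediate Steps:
y = 153 (y = 6 + 147 = 153)
(y + 282)*(-256 + 473) = (153 + 282)*(-256 + 473) = 435*217 = 94395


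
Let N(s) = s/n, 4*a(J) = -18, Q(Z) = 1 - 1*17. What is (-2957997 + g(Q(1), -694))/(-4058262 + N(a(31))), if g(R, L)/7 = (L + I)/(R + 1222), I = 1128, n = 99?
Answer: 39240754784/53836904295 ≈ 0.72888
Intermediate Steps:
Q(Z) = -16 (Q(Z) = 1 - 17 = -16)
a(J) = -9/2 (a(J) = (¼)*(-18) = -9/2)
N(s) = s/99
g(R, L) = 7*(1128 + L)/(1222 + R) (g(R, L) = 7*((L + 1128)/(R + 1222)) = 7*((1128 + L)/(1222 + R)) = 7*(1128 + L)/(1222 + R))
(-2957997 + g(Q(1), -694))/(-4058262 + N(a(31))) = (-2957997 + 7*(1128 - 694)/(1222 - 16))/(-4058262 + (1/99)*(-9/2)) = (-2957997 + 7*434/1206)/(-4058262 - 1/22) = (-2957997 + 7*(1/1206)*434)/(-89281765/22) = (-2957997 + 1519/603)*(-22/89281765) = -1783670672/603*(-22/89281765) = 39240754784/53836904295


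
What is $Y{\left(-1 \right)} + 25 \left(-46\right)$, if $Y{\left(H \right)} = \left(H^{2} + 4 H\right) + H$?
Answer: $-1154$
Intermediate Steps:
$Y{\left(H \right)} = H^{2} + 5 H$
$Y{\left(-1 \right)} + 25 \left(-46\right) = - (5 - 1) + 25 \left(-46\right) = \left(-1\right) 4 - 1150 = -4 - 1150 = -1154$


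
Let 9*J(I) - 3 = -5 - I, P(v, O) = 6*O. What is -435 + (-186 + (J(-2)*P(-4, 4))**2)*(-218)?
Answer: 40113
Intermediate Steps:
J(I) = -2/9 - I/9 (J(I) = 1/3 + (-5 - I)/9 = 1/3 + (-5/9 - I/9) = -2/9 - I/9)
-435 + (-186 + (J(-2)*P(-4, 4))**2)*(-218) = -435 + (-186 + ((-2/9 - 1/9*(-2))*(6*4))**2)*(-218) = -435 + (-186 + ((-2/9 + 2/9)*24)**2)*(-218) = -435 + (-186 + (0*24)**2)*(-218) = -435 + (-186 + 0**2)*(-218) = -435 + (-186 + 0)*(-218) = -435 - 186*(-218) = -435 + 40548 = 40113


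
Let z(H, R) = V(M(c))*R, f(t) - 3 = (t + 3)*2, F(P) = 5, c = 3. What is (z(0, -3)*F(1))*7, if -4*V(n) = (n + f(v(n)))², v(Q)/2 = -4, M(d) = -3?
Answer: 2625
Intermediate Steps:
v(Q) = -8 (v(Q) = 2*(-4) = -8)
f(t) = 9 + 2*t (f(t) = 3 + (t + 3)*2 = 3 + (3 + t)*2 = 3 + (6 + 2*t) = 9 + 2*t)
V(n) = -(-7 + n)²/4 (V(n) = -(n + (9 + 2*(-8)))²/4 = -(n + (9 - 16))²/4 = -(n - 7)²/4 = -(-7 + n)²/4)
z(H, R) = -25*R (z(H, R) = (-(-7 - 3)²/4)*R = (-¼*(-10)²)*R = (-¼*100)*R = -25*R)
(z(0, -3)*F(1))*7 = (-25*(-3)*5)*7 = (75*5)*7 = 375*7 = 2625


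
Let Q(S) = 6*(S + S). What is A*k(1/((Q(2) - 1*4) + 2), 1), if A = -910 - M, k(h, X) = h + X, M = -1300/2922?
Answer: -15281890/16071 ≈ -950.90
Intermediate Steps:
Q(S) = 12*S (Q(S) = 6*(2*S) = 12*S)
M = -650/1461 (M = -1300*1/2922 = -650/1461 ≈ -0.44490)
k(h, X) = X + h
A = -1328860/1461 (A = -910 - 1*(-650/1461) = -910 + 650/1461 = -1328860/1461 ≈ -909.55)
A*k(1/((Q(2) - 1*4) + 2), 1) = -1328860*(1 + 1/((12*2 - 1*4) + 2))/1461 = -1328860*(1 + 1/((24 - 4) + 2))/1461 = -1328860*(1 + 1/(20 + 2))/1461 = -1328860*(1 + 1/22)/1461 = -1328860/1461*23/22 = -15281890/16071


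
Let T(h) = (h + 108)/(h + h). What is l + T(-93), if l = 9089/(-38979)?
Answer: -12433/39618 ≈ -0.31382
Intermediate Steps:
l = -149/639 (l = 9089*(-1/38979) = -149/639 ≈ -0.23318)
T(h) = (108 + h)/(2*h) (T(h) = (108 + h)/((2*h)) = (108 + h)*(1/(2*h)) = (108 + h)/(2*h))
l + T(-93) = -149/639 + (1/2)*(108 - 93)/(-93) = -149/639 + (1/2)*(-1/93)*15 = -149/639 - 5/62 = -12433/39618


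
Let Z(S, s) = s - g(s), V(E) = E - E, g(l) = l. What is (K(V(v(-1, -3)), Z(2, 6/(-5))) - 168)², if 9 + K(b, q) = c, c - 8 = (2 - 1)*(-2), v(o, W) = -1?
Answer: 29241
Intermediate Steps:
V(E) = 0
Z(S, s) = 0 (Z(S, s) = s - s = 0)
c = 6 (c = 8 + (2 - 1)*(-2) = 8 + 1*(-2) = 8 - 2 = 6)
K(b, q) = -3 (K(b, q) = -9 + 6 = -3)
(K(V(v(-1, -3)), Z(2, 6/(-5))) - 168)² = (-3 - 168)² = (-171)² = 29241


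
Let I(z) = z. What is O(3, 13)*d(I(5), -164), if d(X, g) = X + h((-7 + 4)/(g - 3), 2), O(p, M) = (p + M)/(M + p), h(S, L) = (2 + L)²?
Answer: 21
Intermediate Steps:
O(p, M) = 1 (O(p, M) = (M + p)/(M + p) = 1)
d(X, g) = 16 + X (d(X, g) = X + (2 + 2)² = X + 4² = X + 16 = 16 + X)
O(3, 13)*d(I(5), -164) = 1*(16 + 5) = 1*21 = 21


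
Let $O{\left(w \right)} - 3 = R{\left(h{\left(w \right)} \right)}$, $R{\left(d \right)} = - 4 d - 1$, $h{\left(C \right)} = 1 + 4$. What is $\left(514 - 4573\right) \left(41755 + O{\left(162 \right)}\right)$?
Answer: $-169410483$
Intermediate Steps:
$h{\left(C \right)} = 5$
$R{\left(d \right)} = -1 - 4 d$
$O{\left(w \right)} = -18$ ($O{\left(w \right)} = 3 - 21 = -18$)
$\left(514 - 4573\right) \left(41755 + O{\left(162 \right)}\right) = \left(514 - 4573\right) \left(41755 - 18\right) = \left(-4059\right) 41737 = -169410483$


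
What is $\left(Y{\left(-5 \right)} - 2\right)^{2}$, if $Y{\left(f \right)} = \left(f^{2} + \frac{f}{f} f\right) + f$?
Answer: $169$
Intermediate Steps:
$Y{\left(f \right)} = f^{2} + 2 f$ ($Y{\left(f \right)} = \left(f^{2} + 1 f\right) + f = \left(f^{2} + f\right) + f = \left(f + f^{2}\right) + f = f^{2} + 2 f$)
$\left(Y{\left(-5 \right)} - 2\right)^{2} = \left(- 5 \left(2 - 5\right) - 2\right)^{2} = \left(\left(-5\right) \left(-3\right) - 2\right)^{2} = \left(15 - 2\right)^{2} = 13^{2} = 169$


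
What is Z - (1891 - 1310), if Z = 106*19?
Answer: 1433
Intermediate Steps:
Z = 2014
Z - (1891 - 1310) = 2014 - (1891 - 1310) = 2014 - 1*581 = 2014 - 581 = 1433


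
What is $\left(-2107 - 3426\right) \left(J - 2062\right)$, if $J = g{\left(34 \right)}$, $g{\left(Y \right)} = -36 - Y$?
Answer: $11796356$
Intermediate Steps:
$J = -70$ ($J = -36 - 34 = -70$)
$\left(-2107 - 3426\right) \left(J - 2062\right) = \left(-2107 - 3426\right) \left(-70 - 2062\right) = \left(-5533\right) \left(-2132\right) = 11796356$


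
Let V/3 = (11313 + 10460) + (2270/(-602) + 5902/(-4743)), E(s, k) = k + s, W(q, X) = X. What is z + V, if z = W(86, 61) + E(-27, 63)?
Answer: 31123071689/475881 ≈ 65401.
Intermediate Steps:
V = 31076911232/475881 (V = 3*((11313 + 10460) + (2270/(-602) + 5902/(-4743))) = 3*(21773 + (2270*(-1/602) + 5902*(-1/4743))) = 3*(21773 + (-1135/301 - 5902/4743)) = 3*(21773 - 7159807/1427643) = 3*(31076911232/1427643) = 31076911232/475881 ≈ 65304.)
z = 97 (z = 61 + (63 - 27) = 61 + 36 = 97)
z + V = 97 + 31076911232/475881 = 31123071689/475881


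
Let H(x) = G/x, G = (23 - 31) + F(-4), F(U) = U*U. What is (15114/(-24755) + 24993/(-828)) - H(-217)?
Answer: -15201102011/494208820 ≈ -30.758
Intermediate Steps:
F(U) = U**2
G = 8 (G = (23 - 31) + (-4)**2 = -8 + 16 = 8)
H(x) = 8/x
(15114/(-24755) + 24993/(-828)) - H(-217) = (15114/(-24755) + 24993/(-828)) - 8/(-217) = (15114*(-1/24755) + 24993*(-1/828)) - 8*(-1)/217 = (-15114/24755 - 2777/92) - 1*(-8/217) = -70135123/2277460 + 8/217 = -15201102011/494208820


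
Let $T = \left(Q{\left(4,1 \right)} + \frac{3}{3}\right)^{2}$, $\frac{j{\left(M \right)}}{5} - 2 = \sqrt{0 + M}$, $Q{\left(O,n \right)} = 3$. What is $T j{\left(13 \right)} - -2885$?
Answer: $3045 + 80 \sqrt{13} \approx 3333.4$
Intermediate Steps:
$j{\left(M \right)} = 10 + 5 \sqrt{M}$ ($j{\left(M \right)} = 10 + 5 \sqrt{0 + M} = 10 + 5 \sqrt{M}$)
$T = 16$ ($T = \left(3 + \frac{3}{3}\right)^{2} = \left(3 + 3 \cdot \frac{1}{3}\right)^{2} = \left(3 + 1\right)^{2} = 4^{2} = 16$)
$T j{\left(13 \right)} - -2885 = 16 \left(10 + 5 \sqrt{13}\right) - -2885 = \left(160 + 80 \sqrt{13}\right) + 2885 = 3045 + 80 \sqrt{13}$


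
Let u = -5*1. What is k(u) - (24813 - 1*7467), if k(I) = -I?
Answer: -17341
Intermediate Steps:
u = -5
k(u) - (24813 - 1*7467) = -1*(-5) - (24813 - 1*7467) = 5 - (24813 - 7467) = 5 - 1*17346 = 5 - 17346 = -17341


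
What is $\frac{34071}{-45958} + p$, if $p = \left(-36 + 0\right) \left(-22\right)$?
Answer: $\frac{36364665}{45958} \approx 791.26$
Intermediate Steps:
$p = 792$ ($p = \left(-36\right) \left(-22\right) = 792$)
$\frac{34071}{-45958} + p = \frac{34071}{-45958} + 792 = 34071 \left(- \frac{1}{45958}\right) + 792 = - \frac{34071}{45958} + 792 = \frac{36364665}{45958}$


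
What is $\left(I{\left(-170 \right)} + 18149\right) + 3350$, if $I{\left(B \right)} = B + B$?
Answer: $21159$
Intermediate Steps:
$I{\left(B \right)} = 2 B$
$\left(I{\left(-170 \right)} + 18149\right) + 3350 = \left(2 \left(-170\right) + 18149\right) + 3350 = \left(-340 + 18149\right) + 3350 = 17809 + 3350 = 21159$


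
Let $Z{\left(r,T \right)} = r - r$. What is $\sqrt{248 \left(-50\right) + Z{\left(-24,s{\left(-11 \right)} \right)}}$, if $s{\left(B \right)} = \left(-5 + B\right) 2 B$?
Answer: $20 i \sqrt{31} \approx 111.36 i$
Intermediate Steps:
$s{\left(B \right)} = B \left(-10 + 2 B\right)$ ($s{\left(B \right)} = \left(-10 + 2 B\right) B = B \left(-10 + 2 B\right)$)
$Z{\left(r,T \right)} = 0$
$\sqrt{248 \left(-50\right) + Z{\left(-24,s{\left(-11 \right)} \right)}} = \sqrt{248 \left(-50\right) + 0} = \sqrt{-12400 + 0} = \sqrt{-12400} = 20 i \sqrt{31}$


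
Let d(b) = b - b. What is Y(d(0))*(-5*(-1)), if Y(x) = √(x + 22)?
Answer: 5*√22 ≈ 23.452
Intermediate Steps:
d(b) = 0
Y(x) = √(22 + x)
Y(d(0))*(-5*(-1)) = √(22 + 0)*(-5*(-1)) = √22*5 = 5*√22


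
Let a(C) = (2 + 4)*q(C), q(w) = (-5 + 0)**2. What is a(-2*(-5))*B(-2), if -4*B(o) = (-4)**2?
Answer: -600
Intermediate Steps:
q(w) = 25 (q(w) = (-5)**2 = 25)
a(C) = 150 (a(C) = (2 + 4)*25 = 6*25 = 150)
B(o) = -4 (B(o) = -1/4*(-4)**2 = -1/4*16 = -4)
a(-2*(-5))*B(-2) = 150*(-4) = -600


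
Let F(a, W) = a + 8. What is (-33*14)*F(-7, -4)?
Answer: -462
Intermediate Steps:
F(a, W) = 8 + a
(-33*14)*F(-7, -4) = (-33*14)*(8 - 7) = -462*1 = -462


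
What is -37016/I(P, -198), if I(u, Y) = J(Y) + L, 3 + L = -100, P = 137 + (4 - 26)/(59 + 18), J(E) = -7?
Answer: 18508/55 ≈ 336.51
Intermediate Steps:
P = 957/7 (P = 137 - 22/77 = 137 - 22*1/77 = 137 - 2/7 = 957/7 ≈ 136.71)
L = -103 (L = -3 - 100 = -103)
I(u, Y) = -110 (I(u, Y) = -7 - 103 = -110)
-37016/I(P, -198) = -37016/(-110) = -37016*(-1/110) = 18508/55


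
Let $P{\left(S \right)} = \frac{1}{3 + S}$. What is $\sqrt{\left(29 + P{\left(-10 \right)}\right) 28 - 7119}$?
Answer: $i \sqrt{6311} \approx 79.442 i$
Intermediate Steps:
$\sqrt{\left(29 + P{\left(-10 \right)}\right) 28 - 7119} = \sqrt{\left(29 + \frac{1}{3 - 10}\right) 28 - 7119} = \sqrt{\left(29 + \frac{1}{-7}\right) 28 - 7119} = \sqrt{\left(29 - \frac{1}{7}\right) 28 - 7119} = \sqrt{\frac{202}{7} \cdot 28 - 7119} = \sqrt{808 - 7119} = \sqrt{-6311} = i \sqrt{6311}$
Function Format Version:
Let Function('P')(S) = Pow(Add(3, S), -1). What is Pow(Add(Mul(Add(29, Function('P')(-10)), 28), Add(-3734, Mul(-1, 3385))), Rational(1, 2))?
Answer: Mul(I, Pow(6311, Rational(1, 2))) ≈ Mul(79.442, I)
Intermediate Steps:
Pow(Add(Mul(Add(29, Function('P')(-10)), 28), Add(-3734, Mul(-1, 3385))), Rational(1, 2)) = Pow(Add(Mul(Add(29, Pow(Add(3, -10), -1)), 28), Add(-3734, Mul(-1, 3385))), Rational(1, 2)) = Pow(Add(Mul(Add(29, Pow(-7, -1)), 28), Add(-3734, -3385)), Rational(1, 2)) = Pow(Add(Mul(Add(29, Rational(-1, 7)), 28), -7119), Rational(1, 2)) = Pow(Add(Mul(Rational(202, 7), 28), -7119), Rational(1, 2)) = Pow(Add(808, -7119), Rational(1, 2)) = Pow(-6311, Rational(1, 2)) = Mul(I, Pow(6311, Rational(1, 2)))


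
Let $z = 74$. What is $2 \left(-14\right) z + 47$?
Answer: $-2025$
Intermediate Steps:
$2 \left(-14\right) z + 47 = 2 \left(-14\right) 74 + 47 = \left(-28\right) 74 + 47 = -2072 + 47 = -2025$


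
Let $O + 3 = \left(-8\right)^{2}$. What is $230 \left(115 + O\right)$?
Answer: $40480$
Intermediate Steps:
$O = 61$ ($O = -3 + \left(-8\right)^{2} = -3 + 64 = 61$)
$230 \left(115 + O\right) = 230 \left(115 + 61\right) = 230 \cdot 176 = 40480$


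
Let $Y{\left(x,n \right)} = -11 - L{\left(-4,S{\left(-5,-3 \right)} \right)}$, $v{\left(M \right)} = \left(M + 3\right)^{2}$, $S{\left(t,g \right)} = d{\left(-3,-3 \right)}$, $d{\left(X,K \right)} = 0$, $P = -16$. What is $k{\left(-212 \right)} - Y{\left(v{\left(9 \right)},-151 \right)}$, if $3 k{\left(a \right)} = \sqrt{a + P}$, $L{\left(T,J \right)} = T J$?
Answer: $11 + \frac{2 i \sqrt{57}}{3} \approx 11.0 + 5.0332 i$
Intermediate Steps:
$S{\left(t,g \right)} = 0$
$L{\left(T,J \right)} = J T$
$v{\left(M \right)} = \left(3 + M\right)^{2}$
$Y{\left(x,n \right)} = -11$ ($Y{\left(x,n \right)} = -11 - 0 \left(-4\right) = -11 - 0 = -11 + 0 = -11$)
$k{\left(a \right)} = \frac{\sqrt{-16 + a}}{3}$ ($k{\left(a \right)} = \frac{\sqrt{a - 16}}{3} = \frac{\sqrt{-16 + a}}{3}$)
$k{\left(-212 \right)} - Y{\left(v{\left(9 \right)},-151 \right)} = \frac{\sqrt{-16 - 212}}{3} - -11 = \frac{\sqrt{-228}}{3} + 11 = \frac{2 i \sqrt{57}}{3} + 11 = 11 + \frac{2 i \sqrt{57}}{3}$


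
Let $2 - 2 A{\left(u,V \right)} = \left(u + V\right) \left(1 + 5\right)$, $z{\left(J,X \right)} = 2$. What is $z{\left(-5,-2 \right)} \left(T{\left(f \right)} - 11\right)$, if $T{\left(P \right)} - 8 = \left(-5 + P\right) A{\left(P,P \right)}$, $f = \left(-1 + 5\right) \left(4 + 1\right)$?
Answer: $-3576$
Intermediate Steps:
$A{\left(u,V \right)} = 1 - 3 V - 3 u$ ($A{\left(u,V \right)} = 1 - \frac{\left(u + V\right) \left(1 + 5\right)}{2} = 1 - \frac{\left(V + u\right) 6}{2} = 1 - \frac{6 V + 6 u}{2} = 1 - \left(3 V + 3 u\right) = 1 - 3 V - 3 u$)
$f = 20$ ($f = 4 \cdot 5 = 20$)
$T{\left(P \right)} = 8 + \left(1 - 6 P\right) \left(-5 + P\right)$ ($T{\left(P \right)} = 8 + \left(-5 + P\right) \left(1 - 3 P - 3 P\right) = 8 + \left(-5 + P\right) \left(1 - 6 P\right) = 8 + \left(1 - 6 P\right) \left(-5 + P\right)$)
$z{\left(-5,-2 \right)} \left(T{\left(f \right)} - 11\right) = 2 \left(\left(3 - 6 \cdot 20^{2} + 31 \cdot 20\right) - 11\right) = 2 \left(\left(3 - 2400 + 620\right) - 11\right) = 2 \left(-1777 - 11\right) = 2 \left(-1788\right) = -3576$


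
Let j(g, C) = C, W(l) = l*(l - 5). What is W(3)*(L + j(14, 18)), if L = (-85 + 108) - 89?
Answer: 288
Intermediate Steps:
W(l) = l*(-5 + l)
L = -66 (L = 23 - 89 = -66)
W(3)*(L + j(14, 18)) = (3*(-5 + 3))*(-66 + 18) = (3*(-2))*(-48) = -6*(-48) = 288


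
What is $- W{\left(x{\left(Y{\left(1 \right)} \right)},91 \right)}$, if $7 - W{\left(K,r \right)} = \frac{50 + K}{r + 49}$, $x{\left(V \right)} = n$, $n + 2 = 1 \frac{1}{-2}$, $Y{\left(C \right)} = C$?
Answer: $- \frac{373}{56} \approx -6.6607$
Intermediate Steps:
$n = - \frac{5}{2}$ ($n = -2 + 1 \frac{1}{-2} = -2 + 1 \left(- \frac{1}{2}\right) = -2 - \frac{1}{2} = - \frac{5}{2} \approx -2.5$)
$x{\left(V \right)} = - \frac{5}{2}$
$W{\left(K,r \right)} = 7 - \frac{50 + K}{49 + r}$ ($W{\left(K,r \right)} = 7 - \frac{50 + K}{r + 49} = 7 - \frac{50 + K}{49 + r}$)
$- W{\left(x{\left(Y{\left(1 \right)} \right)},91 \right)} = - \frac{293 - - \frac{5}{2} + 7 \cdot 91}{49 + 91} = - \frac{293 + \frac{5}{2} + 637}{140} = - \frac{1865}{140 \cdot 2} = \left(-1\right) \frac{373}{56} = - \frac{373}{56}$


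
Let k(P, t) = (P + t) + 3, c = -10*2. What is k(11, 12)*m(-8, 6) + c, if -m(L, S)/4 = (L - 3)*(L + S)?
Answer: -2308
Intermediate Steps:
c = -20
m(L, S) = -4*(-3 + L)*(L + S) (m(L, S) = -4*(L - 3)*(L + S) = -4*(-3 + L)*(L + S))
k(P, t) = 3 + P + t
k(11, 12)*m(-8, 6) + c = (3 + 11 + 12)*(-4*(-8)² + 12*(-8) + 12*6 - 4*(-8)*6) - 20 = 26*(-4*64 - 96 + 72 + 192) - 20 = 26*(-256 - 96 + 72 + 192) - 20 = 26*(-88) - 20 = -2288 - 20 = -2308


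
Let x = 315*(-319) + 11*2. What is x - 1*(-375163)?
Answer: 274700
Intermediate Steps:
x = -100463 (x = -100485 + 22 = -100463)
x - 1*(-375163) = -100463 - 1*(-375163) = -100463 + 375163 = 274700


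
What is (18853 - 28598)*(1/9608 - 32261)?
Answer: 3020596129815/9608 ≈ 3.1438e+8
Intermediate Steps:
(18853 - 28598)*(1/9608 - 32261) = -9745*(1/9608 - 32261) = -9745*(-309963687/9608) = 3020596129815/9608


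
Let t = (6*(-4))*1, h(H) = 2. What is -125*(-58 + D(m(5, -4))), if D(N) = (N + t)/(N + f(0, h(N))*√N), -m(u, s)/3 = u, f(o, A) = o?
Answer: 6925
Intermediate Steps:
m(u, s) = -3*u
t = -24 (t = -24*1 = -24)
D(N) = (-24 + N)/N (D(N) = (N - 24)/(N + 0*√N) = (-24 + N)/(N + 0) = (-24 + N)/N)
-125*(-58 + D(m(5, -4))) = -125*(-58 + (-24 - 3*5)/((-3*5))) = -125*(-58 + (-24 - 15)/(-15)) = -125*(-58 - 1/15*(-39)) = -125*(-58 + 13/5) = -125*(-277/5) = 6925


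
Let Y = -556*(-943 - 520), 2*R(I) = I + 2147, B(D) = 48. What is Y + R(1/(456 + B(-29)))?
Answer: 821017513/1008 ≈ 8.1450e+5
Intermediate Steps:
R(I) = 2147/2 + I/2 (R(I) = (I + 2147)/2 = (2147 + I)/2 = 2147/2 + I/2)
Y = 813428 (Y = -556*(-1463) = 813428)
Y + R(1/(456 + B(-29))) = 813428 + (2147/2 + 1/(2*(456 + 48))) = 813428 + (2147/2 + (½)/504) = 813428 + (2147/2 + (½)*(1/504)) = 813428 + (2147/2 + 1/1008) = 813428 + 1082089/1008 = 821017513/1008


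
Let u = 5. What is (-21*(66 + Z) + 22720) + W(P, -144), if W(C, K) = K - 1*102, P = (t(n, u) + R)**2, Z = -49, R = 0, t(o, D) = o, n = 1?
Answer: 22117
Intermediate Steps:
P = 1 (P = (1 + 0)**2 = 1**2 = 1)
W(C, K) = -102 + K (W(C, K) = K - 102 = -102 + K)
(-21*(66 + Z) + 22720) + W(P, -144) = (-21*(66 - 49) + 22720) + (-102 - 144) = (-21*17 + 22720) - 246 = (-357 + 22720) - 246 = 22363 - 246 = 22117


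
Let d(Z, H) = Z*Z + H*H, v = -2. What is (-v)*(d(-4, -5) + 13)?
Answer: 108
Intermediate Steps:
d(Z, H) = H**2 + Z**2 (d(Z, H) = Z**2 + H**2 = H**2 + Z**2)
(-v)*(d(-4, -5) + 13) = (-1*(-2))*(((-5)**2 + (-4)**2) + 13) = 2*((25 + 16) + 13) = 2*(41 + 13) = 2*54 = 108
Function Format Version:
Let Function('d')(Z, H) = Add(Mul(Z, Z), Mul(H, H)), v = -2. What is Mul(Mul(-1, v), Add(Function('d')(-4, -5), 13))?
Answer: 108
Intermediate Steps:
Function('d')(Z, H) = Add(Pow(H, 2), Pow(Z, 2)) (Function('d')(Z, H) = Add(Pow(Z, 2), Pow(H, 2)) = Add(Pow(H, 2), Pow(Z, 2)))
Mul(Mul(-1, v), Add(Function('d')(-4, -5), 13)) = Mul(Mul(-1, -2), Add(Add(Pow(-5, 2), Pow(-4, 2)), 13)) = Mul(2, Add(Add(25, 16), 13)) = Mul(2, Add(41, 13)) = Mul(2, 54) = 108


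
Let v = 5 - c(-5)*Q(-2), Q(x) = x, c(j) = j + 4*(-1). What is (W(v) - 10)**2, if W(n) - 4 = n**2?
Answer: 26569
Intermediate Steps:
c(j) = -4 + j (c(j) = j - 4 = -4 + j)
v = -13 (v = 5 - (-4 - 5)*(-2) = 5 - (-9)*(-2) = 5 - 1*18 = 5 - 18 = -13)
W(n) = 4 + n**2
(W(v) - 10)**2 = ((4 + (-13)**2) - 10)**2 = ((4 + 169) - 10)**2 = (173 - 10)**2 = 163**2 = 26569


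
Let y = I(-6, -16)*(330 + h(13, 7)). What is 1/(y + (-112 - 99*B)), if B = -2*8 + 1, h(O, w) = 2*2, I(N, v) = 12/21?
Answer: 7/10947 ≈ 0.00063944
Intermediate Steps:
I(N, v) = 4/7 (I(N, v) = 12*(1/21) = 4/7)
h(O, w) = 4
B = -15 (B = -16 + 1 = -15)
y = 1336/7 (y = 4*(330 + 4)/7 = (4/7)*334 = 1336/7 ≈ 190.86)
1/(y + (-112 - 99*B)) = 1/(1336/7 + (-112 - 99*(-15))) = 1/(1336/7 + (-112 + 1485)) = 1/(1336/7 + 1373) = 1/(10947/7) = 7/10947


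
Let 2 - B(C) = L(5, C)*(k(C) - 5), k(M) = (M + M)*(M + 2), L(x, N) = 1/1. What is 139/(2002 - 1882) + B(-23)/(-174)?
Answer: 7737/1160 ≈ 6.6698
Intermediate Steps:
L(x, N) = 1
k(M) = 2*M*(2 + M) (k(M) = (2*M)*(2 + M) = 2*M*(2 + M))
B(C) = 7 - 2*C*(2 + C) (B(C) = 2 - (2*C*(2 + C) - 5) = 2 - (-5 + 2*C*(2 + C)) = 2 + (5 - 2*C*(2 + C)) = 7 - 2*C*(2 + C))
139/(2002 - 1882) + B(-23)/(-174) = 139/(2002 - 1882) + (7 - 2*(-23)*(2 - 23))/(-174) = 139/120 + (7 - 2*(-23)*(-21))*(-1/174) = 139*(1/120) + (7 - 966)*(-1/174) = 139/120 - 959*(-1/174) = 139/120 + 959/174 = 7737/1160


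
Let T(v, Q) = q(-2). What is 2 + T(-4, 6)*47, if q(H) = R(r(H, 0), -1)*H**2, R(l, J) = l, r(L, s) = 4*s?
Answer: 2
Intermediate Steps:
q(H) = 0 (q(H) = (4*0)*H**2 = 0*H**2 = 0)
T(v, Q) = 0
2 + T(-4, 6)*47 = 2 + 0*47 = 2 + 0 = 2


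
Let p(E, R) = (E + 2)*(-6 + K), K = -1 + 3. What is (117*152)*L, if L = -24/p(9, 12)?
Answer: 106704/11 ≈ 9700.4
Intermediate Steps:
K = 2
p(E, R) = -8 - 4*E (p(E, R) = (E + 2)*(-6 + 2) = (2 + E)*(-4) = -8 - 4*E)
L = 6/11 (L = -24/(-8 - 4*9) = -24/(-8 - 36) = -24/(-44) = -24*(-1/44) = 6/11 ≈ 0.54545)
(117*152)*L = (117*152)*(6/11) = 17784*(6/11) = 106704/11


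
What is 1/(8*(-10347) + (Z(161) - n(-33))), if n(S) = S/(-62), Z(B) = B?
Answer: -62/5122163 ≈ -1.2104e-5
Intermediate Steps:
n(S) = -S/62 (n(S) = S*(-1/62) = -S/62)
1/(8*(-10347) + (Z(161) - n(-33))) = 1/(8*(-10347) + (161 - (-1)*(-33)/62)) = 1/(-82776 + (161 - 1*33/62)) = 1/(-82776 + (161 - 33/62)) = 1/(-82776 + 9949/62) = 1/(-5122163/62) = -62/5122163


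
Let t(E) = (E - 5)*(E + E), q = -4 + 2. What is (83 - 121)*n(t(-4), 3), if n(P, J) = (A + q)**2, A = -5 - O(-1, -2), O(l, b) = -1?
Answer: -1368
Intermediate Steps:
q = -2
t(E) = 2*E*(-5 + E) (t(E) = (-5 + E)*(2*E) = 2*E*(-5 + E))
A = -4 (A = -5 - 1*(-1) = -5 + 1 = -4)
n(P, J) = 36 (n(P, J) = (-4 - 2)**2 = (-6)**2 = 36)
(83 - 121)*n(t(-4), 3) = (83 - 121)*36 = -38*36 = -1368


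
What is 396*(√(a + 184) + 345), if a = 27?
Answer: 136620 + 396*√211 ≈ 1.4237e+5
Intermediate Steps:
396*(√(a + 184) + 345) = 396*(√(27 + 184) + 345) = 396*(√211 + 345) = 396*(345 + √211) = 136620 + 396*√211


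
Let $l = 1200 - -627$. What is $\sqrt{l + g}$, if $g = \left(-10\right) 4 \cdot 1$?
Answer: $\sqrt{1787} \approx 42.273$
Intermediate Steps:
$l = 1827$ ($l = 1200 + 627 = 1827$)
$g = -40$ ($g = \left(-40\right) 1 = -40$)
$\sqrt{l + g} = \sqrt{1827 - 40} = \sqrt{1787}$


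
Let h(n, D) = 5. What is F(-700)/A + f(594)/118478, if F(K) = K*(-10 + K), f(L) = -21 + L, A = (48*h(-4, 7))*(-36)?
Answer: -735982691/12795624 ≈ -57.518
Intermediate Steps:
A = -8640 (A = (48*5)*(-36) = 240*(-36) = -8640)
F(-700)/A + f(594)/118478 = -700*(-10 - 700)/(-8640) + (-21 + 594)/118478 = -700*(-710)*(-1/8640) + 573*(1/118478) = 497000*(-1/8640) + 573/118478 = -12425/216 + 573/118478 = -735982691/12795624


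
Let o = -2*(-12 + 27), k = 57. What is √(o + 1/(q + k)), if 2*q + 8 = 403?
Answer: 2*I*√1942853/509 ≈ 5.4769*I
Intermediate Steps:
q = 395/2 (q = -4 + (½)*403 = -4 + 403/2 = 395/2 ≈ 197.50)
o = -30 (o = -2*15 = -30)
√(o + 1/(q + k)) = √(-30 + 1/(395/2 + 57)) = √(-30 + 1/(509/2)) = √(-30 + 2/509) = √(-15268/509) = 2*I*√1942853/509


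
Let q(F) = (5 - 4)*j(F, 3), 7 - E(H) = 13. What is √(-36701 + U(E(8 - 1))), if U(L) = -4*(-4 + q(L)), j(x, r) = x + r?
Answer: 13*I*√217 ≈ 191.5*I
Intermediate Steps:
E(H) = -6 (E(H) = 7 - 1*13 = 7 - 13 = -6)
j(x, r) = r + x
q(F) = 3 + F (q(F) = (5 - 4)*(3 + F) = 1*(3 + F) = 3 + F)
U(L) = 4 - 4*L (U(L) = -4*(-4 + (3 + L)) = -4*(-1 + L) = 4 - 4*L)
√(-36701 + U(E(8 - 1))) = √(-36701 + (4 - 4*(-6))) = √(-36701 + (4 + 24)) = √(-36701 + 28) = √(-36673) = 13*I*√217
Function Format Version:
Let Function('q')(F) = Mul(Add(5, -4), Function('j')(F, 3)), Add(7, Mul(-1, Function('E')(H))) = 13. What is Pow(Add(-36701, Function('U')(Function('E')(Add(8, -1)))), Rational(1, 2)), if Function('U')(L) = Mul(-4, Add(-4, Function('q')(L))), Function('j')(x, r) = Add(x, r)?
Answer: Mul(13, I, Pow(217, Rational(1, 2))) ≈ Mul(191.50, I)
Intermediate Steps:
Function('E')(H) = -6 (Function('E')(H) = Add(7, Mul(-1, 13)) = Add(7, -13) = -6)
Function('j')(x, r) = Add(r, x)
Function('q')(F) = Add(3, F) (Function('q')(F) = Mul(Add(5, -4), Add(3, F)) = Mul(1, Add(3, F)) = Add(3, F))
Function('U')(L) = Add(4, Mul(-4, L)) (Function('U')(L) = Mul(-4, Add(-4, Add(3, L))) = Mul(-4, Add(-1, L)) = Add(4, Mul(-4, L)))
Pow(Add(-36701, Function('U')(Function('E')(Add(8, -1)))), Rational(1, 2)) = Pow(Add(-36701, Add(4, Mul(-4, -6))), Rational(1, 2)) = Pow(Add(-36701, Add(4, 24)), Rational(1, 2)) = Pow(Add(-36701, 28), Rational(1, 2)) = Pow(-36673, Rational(1, 2)) = Mul(13, I, Pow(217, Rational(1, 2)))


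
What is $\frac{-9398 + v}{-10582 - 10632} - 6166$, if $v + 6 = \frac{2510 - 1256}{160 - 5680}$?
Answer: $- \frac{120332430191}{19516880} \approx -6165.6$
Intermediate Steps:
$v = - \frac{5729}{920}$ ($v = -6 + \frac{2510 - 1256}{160 - 5680} = -6 + \frac{1254}{-5520} = -6 + 1254 \left(- \frac{1}{5520}\right) = -6 - \frac{209}{920} = - \frac{5729}{920} \approx -6.2272$)
$\frac{-9398 + v}{-10582 - 10632} - 6166 = \frac{-9398 - \frac{5729}{920}}{-10582 - 10632} - 6166 = - \frac{8651889}{920 \left(-21214\right)} - 6166 = \left(- \frac{8651889}{920}\right) \left(- \frac{1}{21214}\right) - 6166 = \frac{8651889}{19516880} - 6166 = - \frac{120332430191}{19516880}$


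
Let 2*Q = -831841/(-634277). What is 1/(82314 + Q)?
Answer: 1268554/104420585797 ≈ 1.2149e-5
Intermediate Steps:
Q = 831841/1268554 (Q = (-831841/(-634277))/2 = (-831841*(-1/634277))/2 = (½)*(831841/634277) = 831841/1268554 ≈ 0.65574)
1/(82314 + Q) = 1/(82314 + 831841/1268554) = 1/(104420585797/1268554) = 1268554/104420585797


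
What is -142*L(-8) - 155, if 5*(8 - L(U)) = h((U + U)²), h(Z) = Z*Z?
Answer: 9299657/5 ≈ 1.8599e+6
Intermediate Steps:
h(Z) = Z²
L(U) = 8 - 16*U⁴/5 (L(U) = 8 - (U + U)⁴/5 = 8 - 16*U⁴/5)
-142*L(-8) - 155 = -142*(8 - 16/5*(-8)⁴) - 155 = -142*(8 - 16/5*4096) - 155 = -142*(8 - 65536/5) - 155 = -142*(-65496/5) - 155 = 9300432/5 - 155 = 9299657/5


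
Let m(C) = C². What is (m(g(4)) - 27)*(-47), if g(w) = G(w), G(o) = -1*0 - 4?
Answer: 517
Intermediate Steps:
G(o) = -4 (G(o) = 0 - 4 = -4)
g(w) = -4
(m(g(4)) - 27)*(-47) = ((-4)² - 27)*(-47) = (16 - 27)*(-47) = -11*(-47) = 517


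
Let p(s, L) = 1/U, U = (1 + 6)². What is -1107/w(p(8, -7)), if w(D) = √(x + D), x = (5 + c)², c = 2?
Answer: -7749*√2402/2402 ≈ -158.11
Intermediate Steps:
U = 49 (U = 7² = 49)
x = 49 (x = (5 + 2)² = 7² = 49)
p(s, L) = 1/49
w(D) = √(49 + D)
-1107/w(p(8, -7)) = -1107/√(49 + 1/49) = -1107*7*√2402/2402 = -7749*√2402/2402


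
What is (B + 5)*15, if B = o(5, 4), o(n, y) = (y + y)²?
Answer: 1035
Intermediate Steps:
o(n, y) = 4*y² (o(n, y) = (2*y)² = 4*y²)
B = 64 (B = 4*4² = 4*16 = 64)
(B + 5)*15 = (64 + 5)*15 = 69*15 = 1035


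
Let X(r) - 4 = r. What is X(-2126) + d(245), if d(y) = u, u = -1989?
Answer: -4111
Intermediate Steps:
d(y) = -1989
X(r) = 4 + r
X(-2126) + d(245) = (4 - 2126) - 1989 = -2122 - 1989 = -4111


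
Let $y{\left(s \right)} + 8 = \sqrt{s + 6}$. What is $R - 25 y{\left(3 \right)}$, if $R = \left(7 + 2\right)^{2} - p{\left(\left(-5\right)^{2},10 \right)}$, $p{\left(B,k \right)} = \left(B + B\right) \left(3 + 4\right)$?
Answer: $-144$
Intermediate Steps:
$p{\left(B,k \right)} = 14 B$ ($p{\left(B,k \right)} = 2 B 7 = 14 B$)
$R = -269$ ($R = \left(7 + 2\right)^{2} - 14 \left(-5\right)^{2} = 9^{2} - 14 \cdot 25 = 81 - 350 = -269$)
$y{\left(s \right)} = -8 + \sqrt{6 + s}$ ($y{\left(s \right)} = -8 + \sqrt{s + 6} = -8 + \sqrt{6 + s}$)
$R - 25 y{\left(3 \right)} = -269 - 25 \left(-8 + \sqrt{6 + 3}\right) = -269 - 25 \left(-8 + \sqrt{9}\right) = -269 - 25 \left(-8 + 3\right) = -269 - 25 \left(-5\right) = -269 - -125 = -269 + 125 = -144$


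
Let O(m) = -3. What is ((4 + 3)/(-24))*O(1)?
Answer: 7/8 ≈ 0.87500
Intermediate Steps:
((4 + 3)/(-24))*O(1) = ((4 + 3)/(-24))*(-3) = (7*(-1/24))*(-3) = -7/24*(-3) = 7/8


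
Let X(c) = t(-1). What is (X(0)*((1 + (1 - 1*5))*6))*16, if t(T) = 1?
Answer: -288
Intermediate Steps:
X(c) = 1
(X(0)*((1 + (1 - 1*5))*6))*16 = (1*((1 + (1 - 1*5))*6))*16 = (1*((1 + (1 - 5))*6))*16 = (1*((1 - 4)*6))*16 = (1*(-3*6))*16 = (1*(-18))*16 = -18*16 = -288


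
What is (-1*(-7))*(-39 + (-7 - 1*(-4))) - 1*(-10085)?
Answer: 9791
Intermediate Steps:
(-1*(-7))*(-39 + (-7 - 1*(-4))) - 1*(-10085) = 7*(-39 + (-7 + 4)) + 10085 = 7*(-39 - 3) + 10085 = 7*(-42) + 10085 = -294 + 10085 = 9791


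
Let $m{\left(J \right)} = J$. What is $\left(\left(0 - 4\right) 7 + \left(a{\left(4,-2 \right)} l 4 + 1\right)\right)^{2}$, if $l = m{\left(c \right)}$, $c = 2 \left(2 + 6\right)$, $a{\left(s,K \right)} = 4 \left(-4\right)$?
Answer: $1104601$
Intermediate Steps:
$a{\left(s,K \right)} = -16$
$c = 16$ ($c = 2 \cdot 8 = 16$)
$l = 16$
$\left(\left(0 - 4\right) 7 + \left(a{\left(4,-2 \right)} l 4 + 1\right)\right)^{2} = \left(\left(0 - 4\right) 7 + \left(\left(-16\right) 16 \cdot 4 + 1\right)\right)^{2} = \left(\left(0 - 4\right) 7 + \left(\left(-256\right) 4 + 1\right)\right)^{2} = \left(\left(-4\right) 7 + \left(-1024 + 1\right)\right)^{2} = \left(-28 - 1023\right)^{2} = \left(-1051\right)^{2} = 1104601$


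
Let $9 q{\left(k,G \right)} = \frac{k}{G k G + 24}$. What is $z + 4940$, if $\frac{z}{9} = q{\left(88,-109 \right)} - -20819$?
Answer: $\frac{25133893845}{130694} \approx 1.9231 \cdot 10^{5}$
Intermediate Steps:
$q{\left(k,G \right)} = \frac{k}{9 \left(24 + k G^{2}\right)}$ ($q{\left(k,G \right)} = \frac{k \frac{1}{G k G + 24}}{9} = \frac{k \frac{1}{k G^{2} + 24}}{9} = \frac{k \frac{1}{24 + k G^{2}}}{9} = \frac{k}{9 \left(24 + k G^{2}\right)}$)
$z = \frac{24488265485}{130694}$ ($z = 9 \left(\frac{1}{9} \cdot 88 \frac{1}{24 + 88 \left(-109\right)^{2}} - -20819\right) = 9 \left(\frac{1}{9} \cdot 88 \frac{1}{24 + 88 \cdot 11881} + 20819\right) = 9 \left(\frac{1}{9} \cdot 88 \frac{1}{24 + 1045528} + 20819\right) = 9 \left(\frac{1}{9} \cdot 88 \cdot \frac{1}{1045552} + 20819\right) = 9 \left(\frac{11}{1176246} + 20819\right) = 9 \cdot \frac{24488265485}{1176246} = \frac{24488265485}{130694} \approx 1.8737 \cdot 10^{5}$)
$z + 4940 = \frac{24488265485}{130694} + 4940 = \frac{25133893845}{130694}$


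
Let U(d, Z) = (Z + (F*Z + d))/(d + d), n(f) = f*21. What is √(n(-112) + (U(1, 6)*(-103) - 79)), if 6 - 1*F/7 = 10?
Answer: √23442/2 ≈ 76.554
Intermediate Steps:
F = -28 (F = 42 - 7*10 = 42 - 70 = -28)
n(f) = 21*f
U(d, Z) = (d - 27*Z)/(2*d) (U(d, Z) = (Z + (-28*Z + d))/(d + d) = (Z + (d - 28*Z))/((2*d)) = (d - 27*Z)*(1/(2*d)) = (d - 27*Z)/(2*d))
√(n(-112) + (U(1, 6)*(-103) - 79)) = √(21*(-112) + (((½)*(1 - 27*6)/1)*(-103) - 79)) = √(-2352 + (((½)*1*(1 - 162))*(-103) - 79)) = √(-2352 + (((½)*1*(-161))*(-103) - 79)) = √(-2352 + (-161/2*(-103) - 79)) = √(-2352 + (16583/2 - 79)) = √(-2352 + 16425/2) = √(11721/2) = √23442/2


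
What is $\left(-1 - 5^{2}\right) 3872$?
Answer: $-100672$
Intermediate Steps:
$\left(-1 - 5^{2}\right) 3872 = \left(-1 - 25\right) 3872 = \left(-26\right) 3872 = -100672$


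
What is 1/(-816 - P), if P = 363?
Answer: -1/1179 ≈ -0.00084818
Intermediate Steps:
1/(-816 - P) = 1/(-816 - 1*363) = 1/(-816 - 363) = 1/(-1179) = -1/1179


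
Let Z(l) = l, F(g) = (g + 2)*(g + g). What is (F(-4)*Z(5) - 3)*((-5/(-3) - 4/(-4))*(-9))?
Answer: -1848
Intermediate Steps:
F(g) = 2*g*(2 + g) (F(g) = (2 + g)*(2*g) = 2*g*(2 + g))
(F(-4)*Z(5) - 3)*((-5/(-3) - 4/(-4))*(-9)) = ((2*(-4)*(2 - 4))*5 - 3)*((-5/(-3) - 4/(-4))*(-9)) = ((2*(-4)*(-2))*5 - 3)*((-5*(-1/3) - 4*(-1/4))*(-9)) = (16*5 - 3)*((5/3 + 1)*(-9)) = (80 - 3)*((8/3)*(-9)) = 77*(-24) = -1848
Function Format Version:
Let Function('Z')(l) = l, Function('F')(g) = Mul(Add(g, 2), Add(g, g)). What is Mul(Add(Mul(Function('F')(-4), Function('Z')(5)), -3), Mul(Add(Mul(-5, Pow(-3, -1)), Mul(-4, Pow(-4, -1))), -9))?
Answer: -1848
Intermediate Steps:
Function('F')(g) = Mul(2, g, Add(2, g)) (Function('F')(g) = Mul(Add(2, g), Mul(2, g)) = Mul(2, g, Add(2, g)))
Mul(Add(Mul(Function('F')(-4), Function('Z')(5)), -3), Mul(Add(Mul(-5, Pow(-3, -1)), Mul(-4, Pow(-4, -1))), -9)) = Mul(Add(Mul(Mul(2, -4, Add(2, -4)), 5), -3), Mul(Add(Mul(-5, Pow(-3, -1)), Mul(-4, Pow(-4, -1))), -9)) = Mul(Add(Mul(Mul(2, -4, -2), 5), -3), Mul(Add(Mul(-5, Rational(-1, 3)), Mul(-4, Rational(-1, 4))), -9)) = Mul(Add(Mul(16, 5), -3), Mul(Add(Rational(5, 3), 1), -9)) = Mul(Add(80, -3), Mul(Rational(8, 3), -9)) = Mul(77, -24) = -1848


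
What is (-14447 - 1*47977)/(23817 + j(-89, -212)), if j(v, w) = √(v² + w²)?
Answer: -185844051/70899578 + 7803*√52865/70899578 ≈ -2.5959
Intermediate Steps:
(-14447 - 1*47977)/(23817 + j(-89, -212)) = (-14447 - 1*47977)/(23817 + √((-89)² + (-212)²)) = (-14447 - 47977)/(23817 + √(7921 + 44944)) = -62424/(23817 + √52865)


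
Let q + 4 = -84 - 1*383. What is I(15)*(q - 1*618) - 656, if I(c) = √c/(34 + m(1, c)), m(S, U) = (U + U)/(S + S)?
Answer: -656 - 1089*√15/49 ≈ -742.08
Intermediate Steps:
q = -471 (q = -4 + (-84 - 1*383) = -4 + (-84 - 383) = -4 - 467 = -471)
m(S, U) = U/S (m(S, U) = (2*U)/((2*S)) = (2*U)*(1/(2*S)) = U/S)
I(c) = √c/(34 + c) (I(c) = √c/(34 + c/1) = √c/(34 + c*1) = √c/(34 + c))
I(15)*(q - 1*618) - 656 = (√15/(34 + 15))*(-471 - 1*618) - 656 = (√15/49)*(-471 - 618) - 656 = (√15*(1/49))*(-1089) - 656 = (√15/49)*(-1089) - 656 = -1089*√15/49 - 656 = -656 - 1089*√15/49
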